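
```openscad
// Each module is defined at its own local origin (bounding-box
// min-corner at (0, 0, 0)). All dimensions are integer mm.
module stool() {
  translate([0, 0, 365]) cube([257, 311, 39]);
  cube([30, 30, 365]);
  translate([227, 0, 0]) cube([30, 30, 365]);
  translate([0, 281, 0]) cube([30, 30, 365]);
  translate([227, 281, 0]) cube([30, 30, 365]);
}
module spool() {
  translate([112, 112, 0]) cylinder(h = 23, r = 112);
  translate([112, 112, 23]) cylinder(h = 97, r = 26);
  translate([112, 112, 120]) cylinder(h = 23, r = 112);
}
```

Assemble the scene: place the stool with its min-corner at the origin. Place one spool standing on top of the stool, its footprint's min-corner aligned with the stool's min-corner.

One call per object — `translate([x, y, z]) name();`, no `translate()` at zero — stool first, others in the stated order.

stool();
translate([0, 0, 404]) spool();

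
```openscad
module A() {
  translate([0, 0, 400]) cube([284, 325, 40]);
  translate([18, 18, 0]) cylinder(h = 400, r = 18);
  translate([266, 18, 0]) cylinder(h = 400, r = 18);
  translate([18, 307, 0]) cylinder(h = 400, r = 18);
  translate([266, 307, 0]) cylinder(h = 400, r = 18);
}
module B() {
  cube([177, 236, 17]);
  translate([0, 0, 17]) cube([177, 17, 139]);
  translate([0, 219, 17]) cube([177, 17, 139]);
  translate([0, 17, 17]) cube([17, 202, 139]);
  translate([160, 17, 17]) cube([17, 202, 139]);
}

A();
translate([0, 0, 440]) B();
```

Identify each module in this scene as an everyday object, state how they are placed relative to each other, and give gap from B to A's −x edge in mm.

The open box's min-x is at 0; the stool's min-x is 0; gap = 0 mm.

A is a stool. B is an open box. The open box is on top of the stool. The gap from the open box to the stool's −x edge is 0 mm.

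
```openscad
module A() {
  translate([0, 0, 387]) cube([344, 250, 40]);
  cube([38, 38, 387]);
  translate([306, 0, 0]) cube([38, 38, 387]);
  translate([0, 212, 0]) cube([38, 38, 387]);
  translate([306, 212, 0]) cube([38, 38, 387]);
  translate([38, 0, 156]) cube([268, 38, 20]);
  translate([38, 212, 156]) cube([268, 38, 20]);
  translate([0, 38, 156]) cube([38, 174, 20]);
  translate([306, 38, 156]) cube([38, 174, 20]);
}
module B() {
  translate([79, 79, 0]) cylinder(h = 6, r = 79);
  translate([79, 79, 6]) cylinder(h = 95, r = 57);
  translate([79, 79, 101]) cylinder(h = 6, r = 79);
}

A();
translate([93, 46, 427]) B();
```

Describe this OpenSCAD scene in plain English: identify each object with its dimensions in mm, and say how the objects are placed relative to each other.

A is a simple wooden stool: a rectangular seat 344 mm (x) by 250 mm (y), 40 mm thick, top face at z = 427 mm, on four square legs, each 38×38 mm in cross-section. The legs rest on z = 0, each flush with a corner of the seat. Four stretchers, 38 mm wide and 20 mm tall, connect adjacent legs with their undersides at z = 156 mm, each running between the inner faces of the legs it joins and aligned with the legs' outer faces on the other axis.

B is a spool: two coaxial disc flanges of radius 79 mm and thickness 6 mm, joined by a core cylinder of radius 57 mm and height 95 mm. The lower flange rests on z = 0 and the three cylinders share a vertical axis.

The spool is on top of the stool, centred.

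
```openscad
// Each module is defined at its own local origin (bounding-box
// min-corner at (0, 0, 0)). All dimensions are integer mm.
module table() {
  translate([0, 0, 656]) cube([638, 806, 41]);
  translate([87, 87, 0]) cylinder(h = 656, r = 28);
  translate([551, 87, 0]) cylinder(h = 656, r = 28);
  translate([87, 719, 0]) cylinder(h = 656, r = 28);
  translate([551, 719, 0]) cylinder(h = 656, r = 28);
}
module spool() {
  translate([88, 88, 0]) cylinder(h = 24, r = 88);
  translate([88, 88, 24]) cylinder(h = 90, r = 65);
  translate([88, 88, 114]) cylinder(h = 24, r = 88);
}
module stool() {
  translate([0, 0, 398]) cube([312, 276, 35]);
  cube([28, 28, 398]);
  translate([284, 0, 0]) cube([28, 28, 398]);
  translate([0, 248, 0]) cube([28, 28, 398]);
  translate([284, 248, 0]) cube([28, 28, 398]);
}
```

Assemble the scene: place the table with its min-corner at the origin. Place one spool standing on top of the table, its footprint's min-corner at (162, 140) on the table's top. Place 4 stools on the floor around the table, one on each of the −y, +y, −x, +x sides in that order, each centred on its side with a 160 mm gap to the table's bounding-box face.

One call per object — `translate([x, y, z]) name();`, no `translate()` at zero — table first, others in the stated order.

table();
translate([162, 140, 697]) spool();
translate([163, -436, 0]) stool();
translate([163, 966, 0]) stool();
translate([-472, 265, 0]) stool();
translate([798, 265, 0]) stool();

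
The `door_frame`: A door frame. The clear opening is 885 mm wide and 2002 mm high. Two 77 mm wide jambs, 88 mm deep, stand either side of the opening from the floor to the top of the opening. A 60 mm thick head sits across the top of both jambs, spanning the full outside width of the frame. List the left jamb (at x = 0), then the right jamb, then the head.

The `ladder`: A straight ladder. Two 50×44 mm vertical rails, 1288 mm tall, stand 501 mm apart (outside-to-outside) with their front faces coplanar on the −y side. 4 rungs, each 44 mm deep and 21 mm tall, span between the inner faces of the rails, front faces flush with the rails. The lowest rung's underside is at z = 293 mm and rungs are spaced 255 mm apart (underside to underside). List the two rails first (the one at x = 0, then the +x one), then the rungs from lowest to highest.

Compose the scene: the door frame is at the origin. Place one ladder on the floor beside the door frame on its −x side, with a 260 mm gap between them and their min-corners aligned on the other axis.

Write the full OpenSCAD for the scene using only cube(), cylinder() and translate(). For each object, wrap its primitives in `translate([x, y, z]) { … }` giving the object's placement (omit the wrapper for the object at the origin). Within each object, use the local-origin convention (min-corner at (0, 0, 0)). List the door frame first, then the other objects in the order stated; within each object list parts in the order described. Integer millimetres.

cube([77, 88, 2002]);
translate([962, 0, 0]) cube([77, 88, 2002]);
translate([0, 0, 2002]) cube([1039, 88, 60]);
translate([-761, 0, 0]) {
  cube([50, 44, 1288]);
  translate([451, 0, 0]) cube([50, 44, 1288]);
  translate([50, 0, 293]) cube([401, 44, 21]);
  translate([50, 0, 548]) cube([401, 44, 21]);
  translate([50, 0, 803]) cube([401, 44, 21]);
  translate([50, 0, 1058]) cube([401, 44, 21]);
}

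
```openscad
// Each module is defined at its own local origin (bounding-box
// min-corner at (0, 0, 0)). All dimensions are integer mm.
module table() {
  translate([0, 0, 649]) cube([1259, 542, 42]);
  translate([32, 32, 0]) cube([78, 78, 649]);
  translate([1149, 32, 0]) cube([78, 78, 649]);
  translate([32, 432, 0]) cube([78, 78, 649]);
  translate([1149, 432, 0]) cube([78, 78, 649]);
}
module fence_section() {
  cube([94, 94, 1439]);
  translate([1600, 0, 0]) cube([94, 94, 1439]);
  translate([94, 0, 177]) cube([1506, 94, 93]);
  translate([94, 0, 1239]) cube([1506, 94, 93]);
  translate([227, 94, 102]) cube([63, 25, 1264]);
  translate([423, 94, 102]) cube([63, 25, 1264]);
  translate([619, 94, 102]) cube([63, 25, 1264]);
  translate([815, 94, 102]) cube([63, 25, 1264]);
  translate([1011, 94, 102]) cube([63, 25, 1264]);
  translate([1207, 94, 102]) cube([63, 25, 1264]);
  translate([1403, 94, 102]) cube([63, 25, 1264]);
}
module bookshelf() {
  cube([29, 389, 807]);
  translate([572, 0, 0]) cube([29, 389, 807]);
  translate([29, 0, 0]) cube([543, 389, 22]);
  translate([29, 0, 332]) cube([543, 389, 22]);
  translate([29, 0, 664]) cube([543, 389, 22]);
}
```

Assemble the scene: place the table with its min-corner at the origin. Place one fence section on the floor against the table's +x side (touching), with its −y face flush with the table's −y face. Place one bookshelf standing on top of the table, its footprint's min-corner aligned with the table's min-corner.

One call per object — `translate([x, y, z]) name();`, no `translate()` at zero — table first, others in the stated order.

table();
translate([1259, 0, 0]) fence_section();
translate([0, 0, 691]) bookshelf();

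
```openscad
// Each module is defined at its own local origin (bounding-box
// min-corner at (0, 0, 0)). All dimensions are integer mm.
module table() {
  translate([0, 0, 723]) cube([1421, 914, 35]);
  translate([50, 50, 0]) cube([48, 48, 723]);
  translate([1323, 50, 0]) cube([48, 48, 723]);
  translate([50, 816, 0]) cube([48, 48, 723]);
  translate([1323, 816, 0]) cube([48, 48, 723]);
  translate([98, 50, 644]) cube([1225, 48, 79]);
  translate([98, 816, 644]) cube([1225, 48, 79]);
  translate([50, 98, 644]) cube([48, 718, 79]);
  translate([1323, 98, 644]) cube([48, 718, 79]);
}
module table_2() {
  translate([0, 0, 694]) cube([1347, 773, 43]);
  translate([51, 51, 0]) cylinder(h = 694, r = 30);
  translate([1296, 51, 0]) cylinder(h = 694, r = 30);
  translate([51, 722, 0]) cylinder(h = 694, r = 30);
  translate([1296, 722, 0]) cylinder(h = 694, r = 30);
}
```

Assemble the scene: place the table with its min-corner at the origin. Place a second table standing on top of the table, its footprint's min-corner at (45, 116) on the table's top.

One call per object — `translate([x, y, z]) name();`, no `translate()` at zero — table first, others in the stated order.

table();
translate([45, 116, 758]) table_2();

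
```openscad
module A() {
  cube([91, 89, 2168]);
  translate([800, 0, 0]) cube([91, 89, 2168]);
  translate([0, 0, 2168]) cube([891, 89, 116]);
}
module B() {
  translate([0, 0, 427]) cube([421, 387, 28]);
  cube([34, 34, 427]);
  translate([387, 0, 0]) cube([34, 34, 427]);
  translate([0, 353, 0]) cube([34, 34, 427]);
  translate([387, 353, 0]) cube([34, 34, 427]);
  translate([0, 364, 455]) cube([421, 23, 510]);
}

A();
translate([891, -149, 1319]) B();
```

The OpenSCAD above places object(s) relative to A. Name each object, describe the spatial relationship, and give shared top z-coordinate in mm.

A is a door frame. B is a chair. The chair is beside the door frame with their tops flush at z = 2284. The shared top z-coordinate is 2284 mm.

Both tops at z = 2284 mm.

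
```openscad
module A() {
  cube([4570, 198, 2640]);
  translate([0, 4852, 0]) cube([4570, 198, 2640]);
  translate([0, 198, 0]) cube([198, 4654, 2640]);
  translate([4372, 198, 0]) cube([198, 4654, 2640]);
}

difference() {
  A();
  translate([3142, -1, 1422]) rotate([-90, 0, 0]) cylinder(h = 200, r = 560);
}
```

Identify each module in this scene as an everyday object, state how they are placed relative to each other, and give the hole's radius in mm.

A is a house frame. The house frame has a circular hole through its front wall. The hole's radius is 560 mm.

The subtracted cylinder has r = 560 mm.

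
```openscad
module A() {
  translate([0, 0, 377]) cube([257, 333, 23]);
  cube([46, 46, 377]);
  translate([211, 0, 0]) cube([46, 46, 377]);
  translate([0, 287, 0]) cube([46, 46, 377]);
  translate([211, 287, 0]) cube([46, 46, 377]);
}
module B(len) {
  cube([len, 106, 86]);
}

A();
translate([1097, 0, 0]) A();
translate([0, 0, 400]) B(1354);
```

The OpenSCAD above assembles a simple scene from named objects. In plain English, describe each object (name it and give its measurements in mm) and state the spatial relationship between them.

A is a simple wooden stool: a rectangular seat 257 mm (x) by 333 mm (y), 23 mm thick, top face at z = 400 mm, on four square legs, each 46×46 mm in cross-section. The legs rest on z = 0, each flush with a corner of the seat.

B is a rectangular beam 1354 mm long (x), 106 mm deep (y), 86 mm thick (z).

The beam spans the tops of two stools placed 840 mm apart, resting at z = 400 mm.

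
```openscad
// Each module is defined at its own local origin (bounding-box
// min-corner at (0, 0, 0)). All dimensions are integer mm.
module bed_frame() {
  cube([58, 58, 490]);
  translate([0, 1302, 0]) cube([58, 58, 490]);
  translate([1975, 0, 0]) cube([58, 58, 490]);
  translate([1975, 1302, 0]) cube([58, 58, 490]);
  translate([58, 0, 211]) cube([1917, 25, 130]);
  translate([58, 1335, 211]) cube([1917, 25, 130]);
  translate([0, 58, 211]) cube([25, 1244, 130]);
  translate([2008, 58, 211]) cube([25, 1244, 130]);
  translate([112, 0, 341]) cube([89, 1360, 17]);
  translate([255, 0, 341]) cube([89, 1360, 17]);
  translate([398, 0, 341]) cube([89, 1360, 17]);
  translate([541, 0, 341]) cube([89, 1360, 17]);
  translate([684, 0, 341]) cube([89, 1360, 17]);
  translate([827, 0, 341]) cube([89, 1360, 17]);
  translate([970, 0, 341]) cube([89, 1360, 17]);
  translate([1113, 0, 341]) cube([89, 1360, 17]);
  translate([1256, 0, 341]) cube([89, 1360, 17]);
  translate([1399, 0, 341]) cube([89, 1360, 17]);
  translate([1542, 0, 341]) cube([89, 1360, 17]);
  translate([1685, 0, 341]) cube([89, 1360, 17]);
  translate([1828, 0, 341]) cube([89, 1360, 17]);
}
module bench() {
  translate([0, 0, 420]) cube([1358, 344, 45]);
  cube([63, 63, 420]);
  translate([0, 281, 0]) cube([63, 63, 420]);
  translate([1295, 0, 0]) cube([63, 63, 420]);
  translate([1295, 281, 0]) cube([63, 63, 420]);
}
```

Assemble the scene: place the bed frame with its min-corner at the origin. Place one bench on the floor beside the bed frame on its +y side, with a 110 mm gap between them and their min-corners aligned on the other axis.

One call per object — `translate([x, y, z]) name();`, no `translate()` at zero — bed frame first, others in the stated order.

bed_frame();
translate([0, 1470, 0]) bench();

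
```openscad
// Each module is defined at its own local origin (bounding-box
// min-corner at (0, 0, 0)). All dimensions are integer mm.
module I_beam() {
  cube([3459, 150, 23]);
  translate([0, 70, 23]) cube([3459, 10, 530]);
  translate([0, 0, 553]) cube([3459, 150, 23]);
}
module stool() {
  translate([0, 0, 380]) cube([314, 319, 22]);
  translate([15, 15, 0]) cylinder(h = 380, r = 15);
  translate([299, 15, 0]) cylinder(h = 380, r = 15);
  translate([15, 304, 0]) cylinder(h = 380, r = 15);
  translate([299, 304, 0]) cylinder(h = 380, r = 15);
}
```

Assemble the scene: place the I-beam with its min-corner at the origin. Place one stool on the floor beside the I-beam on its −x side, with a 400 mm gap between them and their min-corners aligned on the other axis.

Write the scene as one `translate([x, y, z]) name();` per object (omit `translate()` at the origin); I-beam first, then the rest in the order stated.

I_beam();
translate([-714, 0, 0]) stool();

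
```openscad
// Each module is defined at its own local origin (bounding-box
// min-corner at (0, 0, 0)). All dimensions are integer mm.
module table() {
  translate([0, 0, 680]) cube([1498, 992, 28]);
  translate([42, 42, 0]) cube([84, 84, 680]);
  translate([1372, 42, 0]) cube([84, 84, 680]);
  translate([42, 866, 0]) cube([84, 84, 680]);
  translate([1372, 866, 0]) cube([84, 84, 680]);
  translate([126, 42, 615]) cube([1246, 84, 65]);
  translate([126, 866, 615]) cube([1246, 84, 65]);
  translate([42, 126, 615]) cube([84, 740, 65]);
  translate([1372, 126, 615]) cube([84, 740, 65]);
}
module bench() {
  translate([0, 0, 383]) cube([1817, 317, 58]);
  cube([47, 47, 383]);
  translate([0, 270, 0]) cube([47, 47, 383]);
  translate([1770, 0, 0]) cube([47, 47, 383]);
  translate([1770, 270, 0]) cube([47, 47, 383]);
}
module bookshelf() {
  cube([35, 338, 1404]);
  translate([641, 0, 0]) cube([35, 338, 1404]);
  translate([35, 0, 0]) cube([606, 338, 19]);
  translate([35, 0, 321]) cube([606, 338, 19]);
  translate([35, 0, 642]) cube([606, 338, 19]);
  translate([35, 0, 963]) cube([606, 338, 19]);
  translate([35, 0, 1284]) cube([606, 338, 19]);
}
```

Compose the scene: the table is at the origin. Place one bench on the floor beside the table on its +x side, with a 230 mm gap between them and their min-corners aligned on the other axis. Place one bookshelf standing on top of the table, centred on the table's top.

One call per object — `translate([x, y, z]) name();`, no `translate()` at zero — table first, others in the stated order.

table();
translate([1728, 0, 0]) bench();
translate([411, 327, 708]) bookshelf();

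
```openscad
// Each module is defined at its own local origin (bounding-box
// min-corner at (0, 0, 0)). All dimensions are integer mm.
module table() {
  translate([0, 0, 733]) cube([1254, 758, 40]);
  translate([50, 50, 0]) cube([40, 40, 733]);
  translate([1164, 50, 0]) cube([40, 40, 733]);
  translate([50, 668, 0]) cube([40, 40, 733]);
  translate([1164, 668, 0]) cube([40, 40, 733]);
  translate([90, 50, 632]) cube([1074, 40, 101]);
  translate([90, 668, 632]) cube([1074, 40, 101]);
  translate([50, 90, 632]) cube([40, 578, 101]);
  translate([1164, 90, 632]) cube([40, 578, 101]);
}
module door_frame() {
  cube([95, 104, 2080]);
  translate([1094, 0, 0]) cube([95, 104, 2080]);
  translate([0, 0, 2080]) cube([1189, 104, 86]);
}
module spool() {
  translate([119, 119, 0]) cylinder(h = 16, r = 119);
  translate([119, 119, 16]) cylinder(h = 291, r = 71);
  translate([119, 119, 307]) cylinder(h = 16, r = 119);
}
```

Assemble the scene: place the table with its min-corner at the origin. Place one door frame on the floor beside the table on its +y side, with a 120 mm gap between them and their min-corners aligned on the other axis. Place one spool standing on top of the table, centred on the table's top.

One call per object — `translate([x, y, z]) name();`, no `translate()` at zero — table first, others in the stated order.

table();
translate([0, 878, 0]) door_frame();
translate([508, 260, 773]) spool();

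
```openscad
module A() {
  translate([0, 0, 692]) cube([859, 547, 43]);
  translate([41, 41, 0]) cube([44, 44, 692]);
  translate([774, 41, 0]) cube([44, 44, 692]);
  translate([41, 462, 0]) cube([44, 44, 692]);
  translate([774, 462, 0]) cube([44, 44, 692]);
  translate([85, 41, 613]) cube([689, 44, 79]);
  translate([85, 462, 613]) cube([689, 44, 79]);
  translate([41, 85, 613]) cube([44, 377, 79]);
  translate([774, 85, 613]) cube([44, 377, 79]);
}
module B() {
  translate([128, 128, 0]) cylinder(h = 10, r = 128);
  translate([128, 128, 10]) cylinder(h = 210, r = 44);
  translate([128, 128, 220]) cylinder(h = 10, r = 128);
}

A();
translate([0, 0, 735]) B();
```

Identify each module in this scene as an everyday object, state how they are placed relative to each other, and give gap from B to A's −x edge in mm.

A is a table. B is a spool. The spool is on top of the table. The gap from the spool to the table's −x edge is 0 mm.

The spool's min-x is at 0; the table's min-x is 0; gap = 0 mm.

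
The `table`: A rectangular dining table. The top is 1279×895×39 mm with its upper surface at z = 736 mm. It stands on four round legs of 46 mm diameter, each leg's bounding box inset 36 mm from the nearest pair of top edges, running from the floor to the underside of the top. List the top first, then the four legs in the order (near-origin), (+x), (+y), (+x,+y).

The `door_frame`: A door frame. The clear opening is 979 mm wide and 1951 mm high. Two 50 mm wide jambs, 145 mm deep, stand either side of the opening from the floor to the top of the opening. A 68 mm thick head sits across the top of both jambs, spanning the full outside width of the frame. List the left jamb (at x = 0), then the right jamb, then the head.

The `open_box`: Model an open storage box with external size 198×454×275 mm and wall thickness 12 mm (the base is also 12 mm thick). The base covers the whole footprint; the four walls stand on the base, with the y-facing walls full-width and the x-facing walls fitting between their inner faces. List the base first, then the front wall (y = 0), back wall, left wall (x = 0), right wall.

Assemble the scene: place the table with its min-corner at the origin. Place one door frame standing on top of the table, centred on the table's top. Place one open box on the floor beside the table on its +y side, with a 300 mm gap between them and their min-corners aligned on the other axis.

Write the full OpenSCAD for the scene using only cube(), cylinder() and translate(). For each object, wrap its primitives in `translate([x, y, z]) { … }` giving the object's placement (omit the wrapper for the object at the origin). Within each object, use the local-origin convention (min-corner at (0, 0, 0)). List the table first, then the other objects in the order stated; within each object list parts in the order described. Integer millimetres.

translate([0, 0, 697]) cube([1279, 895, 39]);
translate([59, 59, 0]) cylinder(h = 697, r = 23);
translate([1220, 59, 0]) cylinder(h = 697, r = 23);
translate([59, 836, 0]) cylinder(h = 697, r = 23);
translate([1220, 836, 0]) cylinder(h = 697, r = 23);
translate([100, 375, 736]) {
  cube([50, 145, 1951]);
  translate([1029, 0, 0]) cube([50, 145, 1951]);
  translate([0, 0, 1951]) cube([1079, 145, 68]);
}
translate([0, 1195, 0]) {
  cube([198, 454, 12]);
  translate([0, 0, 12]) cube([198, 12, 263]);
  translate([0, 442, 12]) cube([198, 12, 263]);
  translate([0, 12, 12]) cube([12, 430, 263]);
  translate([186, 12, 12]) cube([12, 430, 263]);
}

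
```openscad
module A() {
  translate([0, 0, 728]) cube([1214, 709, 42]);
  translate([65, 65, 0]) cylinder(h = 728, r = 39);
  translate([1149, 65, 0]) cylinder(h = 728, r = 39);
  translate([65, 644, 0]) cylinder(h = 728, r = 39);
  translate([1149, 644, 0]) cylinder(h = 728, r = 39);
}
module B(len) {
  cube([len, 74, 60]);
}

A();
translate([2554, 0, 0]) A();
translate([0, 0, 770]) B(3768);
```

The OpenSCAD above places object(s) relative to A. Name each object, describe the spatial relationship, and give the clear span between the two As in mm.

Second table starts at x = 2554; first ends at x = 1214; clear span = 2554 − 1214 = 1340 mm.

A is a table. B is a beam. A beam spans the tops of two tables. The clear span between the two tables is 1340 mm.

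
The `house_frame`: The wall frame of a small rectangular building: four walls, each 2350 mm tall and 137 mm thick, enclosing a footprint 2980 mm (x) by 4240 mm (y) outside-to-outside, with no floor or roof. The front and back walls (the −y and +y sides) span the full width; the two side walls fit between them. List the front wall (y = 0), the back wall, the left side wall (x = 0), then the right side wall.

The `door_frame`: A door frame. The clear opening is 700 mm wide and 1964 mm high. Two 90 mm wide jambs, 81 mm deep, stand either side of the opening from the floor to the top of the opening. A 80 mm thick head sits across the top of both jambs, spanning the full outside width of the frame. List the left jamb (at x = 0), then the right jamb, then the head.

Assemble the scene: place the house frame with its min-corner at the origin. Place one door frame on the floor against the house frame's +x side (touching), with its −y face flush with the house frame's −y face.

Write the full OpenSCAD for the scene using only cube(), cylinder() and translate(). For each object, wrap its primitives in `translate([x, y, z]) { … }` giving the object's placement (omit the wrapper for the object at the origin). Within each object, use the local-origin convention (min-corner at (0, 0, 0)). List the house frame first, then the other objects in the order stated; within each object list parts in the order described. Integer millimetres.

cube([2980, 137, 2350]);
translate([0, 4103, 0]) cube([2980, 137, 2350]);
translate([0, 137, 0]) cube([137, 3966, 2350]);
translate([2843, 137, 0]) cube([137, 3966, 2350]);
translate([2980, 0, 0]) {
  cube([90, 81, 1964]);
  translate([790, 0, 0]) cube([90, 81, 1964]);
  translate([0, 0, 1964]) cube([880, 81, 80]);
}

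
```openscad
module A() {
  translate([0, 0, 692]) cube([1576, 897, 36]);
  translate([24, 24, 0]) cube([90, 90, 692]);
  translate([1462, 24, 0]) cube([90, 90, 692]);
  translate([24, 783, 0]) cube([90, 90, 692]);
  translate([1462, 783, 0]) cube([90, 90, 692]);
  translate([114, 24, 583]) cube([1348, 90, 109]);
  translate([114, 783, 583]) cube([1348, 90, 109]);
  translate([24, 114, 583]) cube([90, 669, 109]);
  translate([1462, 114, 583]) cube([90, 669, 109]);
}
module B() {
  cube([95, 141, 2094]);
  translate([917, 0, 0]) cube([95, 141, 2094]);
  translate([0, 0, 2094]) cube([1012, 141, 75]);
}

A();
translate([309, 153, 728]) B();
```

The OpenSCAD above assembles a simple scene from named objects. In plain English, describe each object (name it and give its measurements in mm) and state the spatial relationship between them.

A is a rectangular dining table. The top is 1576×897×36 mm with its upper surface at z = 728 mm. It stands on four 90×90 mm square legs, each inset 24 mm from the nearest pair of top edges, running from the floor to the underside of the top. Four apron rails, 90 mm thick and 109 mm tall, run between adjacent legs with their top edges flush with the underside of the top and their outer faces flush with the legs' outer faces.

B is a rectangular door frame: two vertical jambs of 95×141 mm section, 2094 mm tall, with a clear opening 822 mm wide between their inner faces. A header 75 mm tall and 141 mm deep lies on top of the jambs and spans the full outside width.

The door frame is on top of the table.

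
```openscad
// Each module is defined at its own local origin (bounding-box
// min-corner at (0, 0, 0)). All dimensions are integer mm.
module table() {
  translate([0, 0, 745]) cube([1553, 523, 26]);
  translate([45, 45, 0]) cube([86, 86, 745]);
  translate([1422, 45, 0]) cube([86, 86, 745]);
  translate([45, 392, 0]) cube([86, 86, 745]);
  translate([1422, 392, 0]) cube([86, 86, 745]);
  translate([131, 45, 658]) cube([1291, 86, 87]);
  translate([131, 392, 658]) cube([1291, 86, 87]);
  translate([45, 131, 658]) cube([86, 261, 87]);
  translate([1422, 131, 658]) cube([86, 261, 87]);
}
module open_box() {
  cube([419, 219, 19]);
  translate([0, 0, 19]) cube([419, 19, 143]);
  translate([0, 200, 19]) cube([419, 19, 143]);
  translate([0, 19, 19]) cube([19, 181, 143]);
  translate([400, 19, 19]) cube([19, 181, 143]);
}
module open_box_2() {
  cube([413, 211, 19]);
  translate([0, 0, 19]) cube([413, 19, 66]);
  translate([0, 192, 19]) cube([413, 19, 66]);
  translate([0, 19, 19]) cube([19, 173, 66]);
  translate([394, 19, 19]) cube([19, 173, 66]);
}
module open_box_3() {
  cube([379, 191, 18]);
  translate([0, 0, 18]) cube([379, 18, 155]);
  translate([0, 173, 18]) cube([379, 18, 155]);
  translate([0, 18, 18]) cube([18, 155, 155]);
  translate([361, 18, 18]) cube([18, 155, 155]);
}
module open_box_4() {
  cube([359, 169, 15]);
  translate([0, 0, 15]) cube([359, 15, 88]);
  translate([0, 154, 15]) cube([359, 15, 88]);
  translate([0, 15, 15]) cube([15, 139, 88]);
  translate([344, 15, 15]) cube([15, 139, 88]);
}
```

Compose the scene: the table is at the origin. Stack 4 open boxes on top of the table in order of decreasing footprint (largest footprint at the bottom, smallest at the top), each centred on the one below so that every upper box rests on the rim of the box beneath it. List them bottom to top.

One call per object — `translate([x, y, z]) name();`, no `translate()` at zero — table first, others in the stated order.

table();
translate([567, 152, 771]) open_box();
translate([570, 156, 933]) open_box_2();
translate([587, 166, 1018]) open_box_3();
translate([597, 177, 1191]) open_box_4();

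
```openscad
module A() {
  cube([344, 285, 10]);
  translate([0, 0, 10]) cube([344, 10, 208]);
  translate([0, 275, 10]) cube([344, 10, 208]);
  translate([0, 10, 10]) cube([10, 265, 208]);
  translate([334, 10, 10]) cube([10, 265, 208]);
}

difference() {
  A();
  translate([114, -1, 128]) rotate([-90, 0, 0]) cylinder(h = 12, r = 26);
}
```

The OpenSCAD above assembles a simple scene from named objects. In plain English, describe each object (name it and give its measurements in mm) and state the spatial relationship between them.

A is an open-topped rectangular box: outside dimensions 344×285×218 mm, with a uniform wall and base thickness of 10 mm. The base is a full 344×285 slab on the floor; four walls sit on top of the base. The front and back walls (the −y and +y sides) span the full width; the two side walls fit between them.

The open box has a circular hole of radius 26 mm through its front wall, centred at (x = 114, z = 128).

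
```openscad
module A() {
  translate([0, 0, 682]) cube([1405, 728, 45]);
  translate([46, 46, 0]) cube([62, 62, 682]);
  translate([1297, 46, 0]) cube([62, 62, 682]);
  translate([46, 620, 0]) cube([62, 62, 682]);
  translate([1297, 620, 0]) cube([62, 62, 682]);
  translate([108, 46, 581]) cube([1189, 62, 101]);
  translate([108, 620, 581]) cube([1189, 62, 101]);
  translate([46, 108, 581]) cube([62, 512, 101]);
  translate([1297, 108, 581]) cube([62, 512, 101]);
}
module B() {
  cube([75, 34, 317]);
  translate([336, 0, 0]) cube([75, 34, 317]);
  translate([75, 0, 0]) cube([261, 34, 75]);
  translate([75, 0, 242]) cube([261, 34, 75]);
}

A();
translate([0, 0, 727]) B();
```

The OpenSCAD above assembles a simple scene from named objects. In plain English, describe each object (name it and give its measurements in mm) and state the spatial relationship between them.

A is a table with a 1405×728 mm rectangular top, 45 mm thick, top surface at z = 727 mm, supported by four 62×62 mm square legs, each inset 46 mm from the nearest pair of top edges, running from the floor. Four apron rails, 62 mm thick and 101 mm tall, run between adjacent legs with their top edges flush with the underside of the top and their outer faces flush with the legs' outer faces.

B is a picture frame with a 261×167 mm rectangular opening (x by z) and a uniform 75 mm border on every side. Frame depth is 34 mm along y. It is built from two vertical stiles running the full outside height and two horizontal rails spanning the gap between the stiles.

The picture frame is on top of the table.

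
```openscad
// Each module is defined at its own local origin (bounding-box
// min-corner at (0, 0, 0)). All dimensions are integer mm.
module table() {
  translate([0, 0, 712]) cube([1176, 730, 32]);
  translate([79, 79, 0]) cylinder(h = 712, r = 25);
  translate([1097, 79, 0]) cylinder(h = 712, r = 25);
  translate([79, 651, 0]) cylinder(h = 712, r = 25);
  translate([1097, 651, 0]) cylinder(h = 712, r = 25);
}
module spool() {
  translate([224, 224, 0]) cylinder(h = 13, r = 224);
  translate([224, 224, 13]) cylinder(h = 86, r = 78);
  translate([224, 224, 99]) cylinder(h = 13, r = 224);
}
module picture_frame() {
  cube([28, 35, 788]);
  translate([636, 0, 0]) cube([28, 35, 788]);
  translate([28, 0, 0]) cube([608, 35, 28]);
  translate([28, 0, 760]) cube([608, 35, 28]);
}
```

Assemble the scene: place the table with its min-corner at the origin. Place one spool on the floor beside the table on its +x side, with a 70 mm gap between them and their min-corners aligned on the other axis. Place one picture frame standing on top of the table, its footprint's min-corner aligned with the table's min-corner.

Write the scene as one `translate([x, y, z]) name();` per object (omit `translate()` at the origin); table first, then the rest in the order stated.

table();
translate([1246, 0, 0]) spool();
translate([0, 0, 744]) picture_frame();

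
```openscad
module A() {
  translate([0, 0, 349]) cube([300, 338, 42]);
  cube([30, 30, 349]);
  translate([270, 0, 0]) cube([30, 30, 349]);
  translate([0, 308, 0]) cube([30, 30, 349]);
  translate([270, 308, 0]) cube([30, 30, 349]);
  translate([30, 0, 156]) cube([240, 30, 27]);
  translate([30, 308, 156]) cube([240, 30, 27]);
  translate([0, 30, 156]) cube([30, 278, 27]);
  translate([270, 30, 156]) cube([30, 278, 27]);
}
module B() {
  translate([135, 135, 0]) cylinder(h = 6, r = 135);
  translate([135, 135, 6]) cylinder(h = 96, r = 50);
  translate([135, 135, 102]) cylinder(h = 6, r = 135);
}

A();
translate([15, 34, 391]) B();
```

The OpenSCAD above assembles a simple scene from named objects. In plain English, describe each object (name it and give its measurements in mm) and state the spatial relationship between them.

A is a four-legged stool. The seat is 300×338 mm, 42 mm thick, top at z = 391 mm. It stands on four square legs, each 30×30 mm in cross-section, from z = 0 to the seat underside, each flush with a corner of the seat. Four stretchers, 30 mm wide and 27 mm tall, connect adjacent legs with their undersides at z = 156 mm, each running between the inner faces of the legs it joins and aligned with the legs' outer faces on the other axis.

B is a spool: two coaxial disc flanges of radius 135 mm and thickness 6 mm, joined by a core cylinder of radius 50 mm and height 96 mm. The lower flange rests on z = 0 and the three cylinders share a vertical axis.

The spool is on top of the stool, centred.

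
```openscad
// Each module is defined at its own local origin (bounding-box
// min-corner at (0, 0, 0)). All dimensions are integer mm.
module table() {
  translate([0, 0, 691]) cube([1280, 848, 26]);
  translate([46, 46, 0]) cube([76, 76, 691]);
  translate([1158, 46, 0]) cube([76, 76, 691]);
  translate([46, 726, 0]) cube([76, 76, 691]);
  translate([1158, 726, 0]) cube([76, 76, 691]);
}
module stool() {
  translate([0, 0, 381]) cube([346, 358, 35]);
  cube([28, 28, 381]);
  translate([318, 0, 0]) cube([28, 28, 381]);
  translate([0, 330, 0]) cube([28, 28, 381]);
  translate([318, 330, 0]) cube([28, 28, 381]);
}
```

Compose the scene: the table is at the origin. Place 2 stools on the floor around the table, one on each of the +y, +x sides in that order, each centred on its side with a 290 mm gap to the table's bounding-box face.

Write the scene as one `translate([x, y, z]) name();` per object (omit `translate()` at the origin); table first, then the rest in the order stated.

table();
translate([467, 1138, 0]) stool();
translate([1570, 245, 0]) stool();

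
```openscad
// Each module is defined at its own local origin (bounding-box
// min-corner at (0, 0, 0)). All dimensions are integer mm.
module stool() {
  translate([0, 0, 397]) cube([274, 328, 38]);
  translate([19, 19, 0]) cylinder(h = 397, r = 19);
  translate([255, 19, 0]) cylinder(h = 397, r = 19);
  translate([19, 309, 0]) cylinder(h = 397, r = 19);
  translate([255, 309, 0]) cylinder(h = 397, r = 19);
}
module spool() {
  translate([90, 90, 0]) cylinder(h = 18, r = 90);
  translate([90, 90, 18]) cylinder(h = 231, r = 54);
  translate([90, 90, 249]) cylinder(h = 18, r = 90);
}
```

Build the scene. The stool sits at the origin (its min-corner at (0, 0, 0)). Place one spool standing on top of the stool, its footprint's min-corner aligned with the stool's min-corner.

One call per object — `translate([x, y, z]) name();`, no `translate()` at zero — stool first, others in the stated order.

stool();
translate([0, 0, 435]) spool();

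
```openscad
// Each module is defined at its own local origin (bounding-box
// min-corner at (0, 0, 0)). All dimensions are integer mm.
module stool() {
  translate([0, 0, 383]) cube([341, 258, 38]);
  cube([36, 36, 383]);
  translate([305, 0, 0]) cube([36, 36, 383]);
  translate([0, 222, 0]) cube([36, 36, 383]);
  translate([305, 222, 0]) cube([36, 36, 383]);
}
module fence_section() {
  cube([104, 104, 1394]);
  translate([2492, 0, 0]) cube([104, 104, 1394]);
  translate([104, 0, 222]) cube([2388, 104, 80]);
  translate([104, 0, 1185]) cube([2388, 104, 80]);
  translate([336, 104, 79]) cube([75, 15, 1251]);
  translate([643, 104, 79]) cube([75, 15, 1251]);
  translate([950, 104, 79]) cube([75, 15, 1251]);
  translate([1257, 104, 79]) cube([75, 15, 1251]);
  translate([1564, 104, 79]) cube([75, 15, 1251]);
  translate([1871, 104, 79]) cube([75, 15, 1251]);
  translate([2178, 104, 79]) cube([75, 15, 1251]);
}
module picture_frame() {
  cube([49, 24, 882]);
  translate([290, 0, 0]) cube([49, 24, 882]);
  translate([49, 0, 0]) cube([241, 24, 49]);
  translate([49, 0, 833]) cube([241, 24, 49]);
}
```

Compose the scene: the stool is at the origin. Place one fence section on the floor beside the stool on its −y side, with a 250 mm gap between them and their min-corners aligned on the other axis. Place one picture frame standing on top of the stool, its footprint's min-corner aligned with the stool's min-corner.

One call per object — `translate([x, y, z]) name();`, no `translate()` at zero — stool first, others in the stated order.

stool();
translate([0, -369, 0]) fence_section();
translate([0, 0, 421]) picture_frame();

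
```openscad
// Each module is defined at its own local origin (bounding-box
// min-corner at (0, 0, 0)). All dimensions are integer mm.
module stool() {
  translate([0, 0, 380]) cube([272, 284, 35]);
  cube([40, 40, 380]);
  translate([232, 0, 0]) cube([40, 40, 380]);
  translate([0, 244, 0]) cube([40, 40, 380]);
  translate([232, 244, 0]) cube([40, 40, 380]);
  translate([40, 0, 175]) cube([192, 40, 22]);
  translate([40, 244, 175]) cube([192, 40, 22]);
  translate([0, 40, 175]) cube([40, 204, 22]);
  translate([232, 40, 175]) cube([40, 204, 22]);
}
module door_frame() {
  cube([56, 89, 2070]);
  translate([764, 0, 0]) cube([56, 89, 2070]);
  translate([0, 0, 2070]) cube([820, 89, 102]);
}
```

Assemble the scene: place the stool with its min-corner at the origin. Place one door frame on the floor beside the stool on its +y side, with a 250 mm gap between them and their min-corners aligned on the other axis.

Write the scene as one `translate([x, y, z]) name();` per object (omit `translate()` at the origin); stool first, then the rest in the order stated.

stool();
translate([0, 534, 0]) door_frame();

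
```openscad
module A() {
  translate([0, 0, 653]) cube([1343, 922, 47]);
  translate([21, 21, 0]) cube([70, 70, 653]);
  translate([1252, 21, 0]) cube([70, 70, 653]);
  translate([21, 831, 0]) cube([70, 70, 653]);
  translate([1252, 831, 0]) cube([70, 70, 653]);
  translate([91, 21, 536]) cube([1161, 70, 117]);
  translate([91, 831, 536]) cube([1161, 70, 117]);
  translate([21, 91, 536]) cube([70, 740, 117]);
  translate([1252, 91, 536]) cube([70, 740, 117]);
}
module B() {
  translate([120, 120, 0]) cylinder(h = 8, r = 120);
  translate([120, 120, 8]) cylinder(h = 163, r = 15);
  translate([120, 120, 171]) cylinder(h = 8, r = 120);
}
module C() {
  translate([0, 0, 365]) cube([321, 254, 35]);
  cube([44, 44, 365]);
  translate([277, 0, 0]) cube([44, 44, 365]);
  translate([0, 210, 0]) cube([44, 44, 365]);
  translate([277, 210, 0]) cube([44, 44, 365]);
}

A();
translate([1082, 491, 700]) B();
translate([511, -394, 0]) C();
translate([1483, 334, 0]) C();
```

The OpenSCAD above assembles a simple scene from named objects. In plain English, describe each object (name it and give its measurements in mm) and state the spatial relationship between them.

A is a rectangular dining table. The top is 1343×922×47 mm with its upper surface at z = 700 mm. It stands on four 70×70 mm square legs, each inset 21 mm from the nearest pair of top edges, running from the floor to the underside of the top. Four apron rails, 70 mm thick and 117 mm tall, run between adjacent legs with their top edges flush with the underside of the top and their outer faces flush with the legs' outer faces.

B is a spool: two coaxial disc flanges of radius 120 mm and thickness 8 mm, joined by a core cylinder of radius 15 mm and height 163 mm. The lower flange rests on z = 0 and the three cylinders share a vertical axis.

C is a simple wooden stool: a rectangular seat 321 mm (x) by 254 mm (y), 35 mm thick, top face at z = 400 mm, on four square legs, each 44×44 mm in cross-section. The legs rest on z = 0, each flush with a corner of the seat.

The spool is on top of the table. Two stools sit around the table at the −y, +x sides.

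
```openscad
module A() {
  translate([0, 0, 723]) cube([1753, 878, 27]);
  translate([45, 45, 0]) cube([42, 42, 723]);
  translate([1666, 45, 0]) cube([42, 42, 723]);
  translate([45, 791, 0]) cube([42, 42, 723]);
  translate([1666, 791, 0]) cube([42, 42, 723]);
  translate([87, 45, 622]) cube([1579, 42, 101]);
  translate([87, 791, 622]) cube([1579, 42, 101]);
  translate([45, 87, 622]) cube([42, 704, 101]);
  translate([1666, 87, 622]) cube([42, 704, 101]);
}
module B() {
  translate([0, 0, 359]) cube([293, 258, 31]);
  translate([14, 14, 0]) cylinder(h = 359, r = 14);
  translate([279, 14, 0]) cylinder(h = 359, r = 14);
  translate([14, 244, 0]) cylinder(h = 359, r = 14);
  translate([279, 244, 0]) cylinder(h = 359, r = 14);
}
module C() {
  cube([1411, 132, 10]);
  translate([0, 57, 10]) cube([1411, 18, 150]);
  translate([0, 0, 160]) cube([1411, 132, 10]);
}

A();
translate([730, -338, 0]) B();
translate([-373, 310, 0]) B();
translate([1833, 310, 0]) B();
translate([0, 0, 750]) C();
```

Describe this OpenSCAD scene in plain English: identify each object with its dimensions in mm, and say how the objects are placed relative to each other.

A is a rectangular dining table. The top is 1753×878×27 mm with its upper surface at z = 750 mm. It stands on four 42×42 mm square legs, each inset 45 mm from the nearest pair of top edges, running from the floor to the underside of the top. Four apron rails, 42 mm thick and 101 mm tall, run between adjacent legs with their top edges flush with the underside of the top and their outer faces flush with the legs' outer faces.

B is a simple wooden stool: a rectangular seat 293 mm (x) by 258 mm (y), 31 mm thick, top face at z = 390 mm, on four round legs, each 28 mm in diameter. The legs rest on z = 0, each leg's axis is inset half a diameter from the nearest pair of seat edges (so the leg's bounding box is flush with the corner).

C is an I-beam lying along x, 1411 mm long. Overall section height 170 mm. Two flanges 132 mm wide (y) and 10 mm thick, one on the floor and one at the top; a web 18 mm thick runs between them, centred on the flange width.

Three stools sit around the table at the −y, −x, +x sides. The I-beam is on top of the table.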